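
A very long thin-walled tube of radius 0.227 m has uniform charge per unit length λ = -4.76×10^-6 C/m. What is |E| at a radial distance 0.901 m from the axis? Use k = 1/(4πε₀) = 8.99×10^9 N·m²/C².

Coaxial Gaussian cylinder, radius r = 0.901 m, length L (r > 0.227 m).
The full line charge is enclosed: λ_enc = -4.76e-6 C/m.
Gauss's law: E·2πrL = λ_enc L/ε₀.
E = 2k|λ_enc|/r = 2(8.99×10^9)(4.76e-6)/(0.901) = 9.50×10^4 N/C.

9.50×10^4 N/C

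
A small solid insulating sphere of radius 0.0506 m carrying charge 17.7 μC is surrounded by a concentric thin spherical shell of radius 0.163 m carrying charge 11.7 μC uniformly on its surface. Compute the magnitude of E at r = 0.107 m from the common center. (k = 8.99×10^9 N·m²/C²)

|E| = 1.39×10^7 N/C

Use a concentric Gaussian sphere at r = 0.107 m (between the bodies, 0.0506 m < r < 0.163 m).
Only the inner charge is enclosed; the outer shell contributes nothing inside itself. Q_enc = 17.7 μC = 1.77×10^-5 C.
Since E is radial and uniform over the Gaussian sphere, Φ = E·4πr² = Q_enc/ε₀.
E = k|Q_enc|/r² = (8.99×10^9)(1.77e-5)/(0.107)² = 1.39×10^7 N/C.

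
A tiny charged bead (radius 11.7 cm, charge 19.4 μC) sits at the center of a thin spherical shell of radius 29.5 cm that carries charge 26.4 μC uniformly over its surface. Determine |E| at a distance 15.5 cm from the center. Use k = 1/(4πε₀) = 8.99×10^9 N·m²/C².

Use a concentric Gaussian sphere at r = 15.5 cm (between the bodies, 11.7 cm < r < 29.5 cm).
The shell at 29.5 cm lies outside the Gaussian surface, so Q_enc = 19.4 μC = 1.94×10^-5 C.
Gauss's law: E·4πr² = Q_enc/ε₀.
E = k|Q_enc|/r² = (8.99×10^9)(1.94×10^-5)/(0.155)² = 7.26×10^6 N/C.

|E| = 7.26×10^6 N/C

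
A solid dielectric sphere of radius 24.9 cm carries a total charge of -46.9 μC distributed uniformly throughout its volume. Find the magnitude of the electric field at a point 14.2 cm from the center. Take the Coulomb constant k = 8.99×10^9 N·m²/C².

|E| = 3.88e6 V/m

By spherical symmetry E is radial; choose a Gaussian sphere of radius r = 14.2 cm (r < R).
For a uniform sphere the enclosed fraction is (r/R)³, so Q_enc = (-46.9 μC)(0.142/0.249)³ = -8.698×10^-6 C.
By Gauss's law, ∮E·dA = E·4πr² = Q_enc/ε₀.
E = k|Q_enc|/r² = (8.99×10^9)(8.698e-6)/(0.142)² = 3.88×10^6 N/C.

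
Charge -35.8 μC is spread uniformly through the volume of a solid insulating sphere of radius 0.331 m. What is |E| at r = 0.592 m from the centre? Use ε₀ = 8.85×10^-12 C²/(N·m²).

E = 9.19×10^5 N/C

Use a concentric Gaussian sphere at r = 0.592 m (r > R, so the entire charge is enclosed).
Q_enc = -35.8 μC = -3.58×10^-5 C.
By Gauss's law, ∮E·dA = E·4πr² = Q_enc/ε₀.
E = |Q_enc|/(4πε₀r²) = (3.58e-5)/(4π·8.85×10^-12·(0.592)²) = 9.19×10^5 N/C.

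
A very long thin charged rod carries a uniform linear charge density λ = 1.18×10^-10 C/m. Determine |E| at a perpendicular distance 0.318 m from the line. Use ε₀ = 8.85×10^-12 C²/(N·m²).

Choose a coaxial cylinder of radius r = 0.318 m (arbitrary length L) as the Gaussian surface.
Q_enc = λL, so λ_enc = 1.18×10^-10 C/m.
Applying ∮E·dA = Q_enc/ε₀ with the end caps contributing no flux:
E = |λ_enc|/(2πε₀r) = (1.18e-10)/(2π·8.85×10^-12·0.318) = 6.67 N/C.

E = 6.67 N/C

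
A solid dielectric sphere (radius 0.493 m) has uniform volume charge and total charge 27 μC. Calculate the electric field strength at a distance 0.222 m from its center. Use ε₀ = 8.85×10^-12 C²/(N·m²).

Symmetry ⇒ E = E(r) r̂. Gaussian sphere of radius r = 0.222 m (r < R).
Only the charge within r is enclosed: Q_enc = Q·(r/R)³ = (27 μC)·(0.222 m/0.493 m)³ = 2.465e-6 C.
Since E is radial and uniform over the Gaussian sphere, Φ = E·4πr² = Q_enc/ε₀.
E = |Q_enc|/(4πε₀r²) = (2.465×10^-6)/(4π·8.85×10^-12·(0.222)²) = 4.50×10^5 N/C.

E = 4.50e5 N/C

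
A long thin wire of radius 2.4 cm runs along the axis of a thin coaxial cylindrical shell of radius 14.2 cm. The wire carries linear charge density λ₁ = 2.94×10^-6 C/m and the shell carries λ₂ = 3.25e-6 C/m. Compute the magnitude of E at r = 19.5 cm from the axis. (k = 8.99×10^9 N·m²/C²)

|E| = 5.71×10^5 V/m

By cylindrical symmetry E is radial; use a coaxial Gaussian cylinder of radius 19.5 cm and length L (r > 14.2 cm, enclosing both).
λ_enc = λ₁ + λ₂ = (2.94e-6) + (3.25×10^-6) = 6.19e-6 C/m.
Gauss's law: E·2πrL = λ_enc L/ε₀.
E = 2k|λ_enc|/r = 2(8.99×10^9)(6.19e-6)/(0.195) = 5.71×10^5 N/C.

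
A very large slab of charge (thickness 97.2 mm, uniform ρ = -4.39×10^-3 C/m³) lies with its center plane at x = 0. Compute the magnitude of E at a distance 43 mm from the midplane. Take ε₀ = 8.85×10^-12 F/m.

2.13e7 N/C

By symmetry E is perpendicular to the slab. A Gaussian pillbox from −43 mm to +43 mm (face area A) lies entirely within the slab.
Q_enc = ρ·(2x)·A and flux = 2EA, so 2EA = 2ρxA/ε₀ ⇒ E = |ρ|x/ε₀.
E = (4.39×10^-3)(0.043)/(8.85×10^-12) = 2.13×10^7 N/C.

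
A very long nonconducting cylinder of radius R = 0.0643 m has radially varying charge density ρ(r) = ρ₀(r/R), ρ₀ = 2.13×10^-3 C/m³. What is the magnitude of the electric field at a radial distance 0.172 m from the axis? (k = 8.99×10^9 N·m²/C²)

Take a coaxial cylindrical Gaussian surface of radius r = 0.172 m and length L (r > R, full charge per length enclosed).
λ_enc = 2π ∫₀^R ρ₀(r'/R)^1 r' dr' = 2πρ₀R²/3 = 1.844×10^-5 C/m.
Gauss's law: E·2πrL = λ_enc L/ε₀.
E = 2k|λ_enc|/r = 2(8.99×10^9)(1.844e-5)/(0.172) = 1.93×10^6 N/C.

E = 1.93e6 N/C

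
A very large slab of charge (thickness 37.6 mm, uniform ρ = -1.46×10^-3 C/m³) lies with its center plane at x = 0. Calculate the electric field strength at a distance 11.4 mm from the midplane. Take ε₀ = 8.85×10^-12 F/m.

By symmetry E is perpendicular to the slab. A Gaussian pillbox from −11.4 mm to +11.4 mm (face area A) lies entirely within the slab.
Q_enc = ρ·(2x)·A and flux = 2EA, so 2EA = 2ρxA/ε₀ ⇒ E = |ρ|x/ε₀.
E = (1.46e-3)(0.0114)/(8.85×10^-12) = 1.88×10^6 N/C.

E = 1.88×10^6 N/C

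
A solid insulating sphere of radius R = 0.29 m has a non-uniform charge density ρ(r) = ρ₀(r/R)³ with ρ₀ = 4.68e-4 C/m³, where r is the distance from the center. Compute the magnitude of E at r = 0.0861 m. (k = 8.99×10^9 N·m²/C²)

1.99×10^4 N/C

Take a concentric spherical Gaussian surface of radius r = 0.0861 m (r < R).
Q_enc = ∫₀^r ρ(r')·4πr'² dr' = (4πρ₀/R³) ∫₀^r r'^5 dr' = 4πρ₀ r^6/(6·R³) = 1.637×10^-8 C.
Gauss's law: E·4πr² = Q_enc/ε₀.
E = k|Q_enc|/r² = (8.99×10^9)(1.637×10^-8)/(0.0861)² = 1.99e4 N/C.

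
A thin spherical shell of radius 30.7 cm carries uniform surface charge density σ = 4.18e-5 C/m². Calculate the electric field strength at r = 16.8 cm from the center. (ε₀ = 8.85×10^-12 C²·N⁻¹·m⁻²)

|E| = 0 V/m

Symmetry ⇒ E = E(r) r̂. Gaussian sphere of radius r = 16.8 cm (inside the shell, r < 30.7 cm).
No charge lies within this surface, so Q_enc = 0 and Gauss's law gives E·4πr² = 0 ⇒ E = 0.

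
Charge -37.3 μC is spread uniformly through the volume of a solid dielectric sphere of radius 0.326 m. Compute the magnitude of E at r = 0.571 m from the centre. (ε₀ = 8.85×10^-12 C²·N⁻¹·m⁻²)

|E| = 1.03×10^6 N/C

Use a concentric Gaussian sphere at r = 0.571 m (r > R, so the entire charge is enclosed).
Q_enc = -37.3 μC = -3.73e-5 C.
Applying ∮E·dA = Q_enc/ε₀ with Φ = E(4πr²):
E = |Q_enc|/(4πε₀r²) = (3.73×10^-5)/(4π·8.85×10^-12·(0.571)²) = 1.03×10^6 N/C.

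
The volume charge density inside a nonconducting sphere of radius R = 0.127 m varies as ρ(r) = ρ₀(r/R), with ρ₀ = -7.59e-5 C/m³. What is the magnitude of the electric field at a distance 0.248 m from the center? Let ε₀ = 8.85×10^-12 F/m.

Take a concentric spherical Gaussian surface of radius r = 0.248 m (r > R, all charge enclosed).
Q_enc = 4π ∫₀^R ρ₀(r'/R)^1 r'² dr' = 4πρ₀R³/4 = -4.884e-7 C.
Gauss's law: E·4πr² = Q_enc/ε₀.
E = |Q_enc|/(4πε₀r²) = (4.884×10^-7)/(4π·8.85×10^-12·(0.248)²) = 7.14e4 N/C.

|E| = 7.14×10^4 N/C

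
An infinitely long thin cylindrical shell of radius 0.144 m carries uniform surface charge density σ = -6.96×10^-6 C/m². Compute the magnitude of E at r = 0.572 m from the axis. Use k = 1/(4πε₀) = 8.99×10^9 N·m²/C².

E = 1.98×10^5 N/C

Take a coaxial cylindrical Gaussian surface of radius r = 0.572 m and length L (r > 0.144 m).
The whole shell is enclosed: λ_enc = σ·2πR = (-6.96×10^-6)·2π·(0.144) = -6.297×10^-6 C/m.
By Gauss's law (flux through the curved wall only), E·2πrL = λ_enc L/ε₀.
E = 2k|λ_enc|/r = 2(8.99×10^9)(6.297×10^-6)/(0.572) = 1.98e5 N/C.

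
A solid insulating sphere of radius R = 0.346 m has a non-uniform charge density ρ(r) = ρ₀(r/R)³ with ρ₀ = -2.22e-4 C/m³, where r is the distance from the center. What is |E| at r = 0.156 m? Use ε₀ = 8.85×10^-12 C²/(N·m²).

|E| = 5.98×10^4 N/C

Take a concentric spherical Gaussian surface of radius r = 0.156 m (r < R).
Q_enc = ∫₀^r ρ(r')·4πr'² dr' = (4πρ₀/R³) ∫₀^r r'^5 dr' = 4πρ₀ r^6/(6·R³) = -1.618×10^-7 C.
Since E is radial and uniform over the Gaussian sphere, Φ = E·4πr² = Q_enc/ε₀.
E = |Q_enc|/(4πε₀r²) = (1.618×10^-7)/(4π·8.85×10^-12·(0.156)²) = 5.98×10^4 N/C.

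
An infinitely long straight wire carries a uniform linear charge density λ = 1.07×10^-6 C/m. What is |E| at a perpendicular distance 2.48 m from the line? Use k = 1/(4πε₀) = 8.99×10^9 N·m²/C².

Choose a coaxial cylinder of radius r = 2.48 m (arbitrary length L) as the Gaussian surface.
Q_enc = λL, so λ_enc = 1.07×10^-6 C/m.
By Gauss's law (flux through the curved wall only), E·2πrL = λ_enc L/ε₀.
E = 2k|λ_enc|/r = 2(8.99×10^9)(1.07e-6)/(2.48) = 7.76×10^3 N/C.

|E| = 7.76e3 V/m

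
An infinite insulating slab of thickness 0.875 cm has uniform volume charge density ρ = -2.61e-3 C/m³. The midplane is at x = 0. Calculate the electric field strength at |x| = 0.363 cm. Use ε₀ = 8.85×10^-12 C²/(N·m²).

By symmetry E is perpendicular to the slab. A Gaussian pillbox from −0.363 cm to +0.363 cm (face area A) lies entirely within the slab.
Q_enc = ρ·(2x)·A and flux = 2EA, so 2EA = 2ρxA/ε₀ ⇒ E = |ρ|x/ε₀.
E = (2.61×10^-3)(0.00363)/(8.85×10^-12) = 1.07×10^6 N/C.

|E| ≈ 1.07e6 N/C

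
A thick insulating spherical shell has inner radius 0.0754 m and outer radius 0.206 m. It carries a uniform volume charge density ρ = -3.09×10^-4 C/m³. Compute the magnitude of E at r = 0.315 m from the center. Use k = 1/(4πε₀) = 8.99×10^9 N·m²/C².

E ≈ 9.75×10^5 N/C

Symmetry ⇒ E = E(r) r̂. Gaussian sphere of radius r = 0.315 m (r > 0.206 m, enclosing the whole shell).
Q_enc = ρ·(4π/3)(b³ − a³) = (-3.09×10^-4)·(4π/3)·((0.206)³ − (0.0754)³) = -1.076e-5 C.
Gauss's law: E·4πr² = Q_enc/ε₀.
E = k|Q_enc|/r² = (8.99×10^9)(1.076e-5)/(0.315)² = 9.75e5 N/C.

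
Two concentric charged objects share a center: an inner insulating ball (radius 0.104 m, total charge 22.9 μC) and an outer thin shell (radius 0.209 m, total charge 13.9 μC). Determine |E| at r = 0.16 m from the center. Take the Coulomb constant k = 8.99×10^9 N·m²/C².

Use a concentric Gaussian sphere at r = 0.16 m (between the bodies, 0.104 m < r < 0.209 m).
Only the inner charge is enclosed; the outer shell contributes nothing inside itself. Q_enc = 22.9 μC = 2.29e-5 C.
Since E is radial and uniform over the Gaussian sphere, Φ = E·4πr² = Q_enc/ε₀.
E = k|Q_enc|/r² = (8.99×10^9)(2.29×10^-5)/(0.16)² = 8.04×10^6 N/C.

|E| = 8.04×10^6 V/m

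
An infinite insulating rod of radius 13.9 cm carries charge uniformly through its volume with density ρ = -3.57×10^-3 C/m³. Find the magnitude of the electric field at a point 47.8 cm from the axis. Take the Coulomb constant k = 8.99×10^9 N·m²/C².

E ≈ 8.15×10^6 V/m

Choose a coaxial cylinder of radius r = 47.8 cm (arbitrary length L) as the Gaussian surface (r > 13.9 cm, full cross-section enclosed).
λ_enc = ρ·πR² = (-3.57×10^-3)π(0.139)² = -2.167×10^-4 C/m.
Applying ∮E·dA = Q_enc/ε₀ with the end caps contributing no flux:
E = 2k|λ_enc|/r = 2(8.99×10^9)(2.167×10^-4)/(0.478) = 8.15×10^6 N/C.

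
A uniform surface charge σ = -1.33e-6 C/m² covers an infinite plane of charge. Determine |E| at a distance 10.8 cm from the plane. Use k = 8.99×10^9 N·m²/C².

The symmetry is planar: E is normal to the sheet and the same magnitude on both sides. Take a pillbox straddling the sheet with end-cap area A.
Flux Φ = 2EA and Q_enc = σA, so 2EA = σA/ε₀ ⇒ E = |σ|/(2ε₀), independent of distance.
E = 2πk|σ| = 2π(8.99×10^9)(1.33×10^-6) = 7.51×10^4 N/C.

E ≈ 7.51×10^4 N/C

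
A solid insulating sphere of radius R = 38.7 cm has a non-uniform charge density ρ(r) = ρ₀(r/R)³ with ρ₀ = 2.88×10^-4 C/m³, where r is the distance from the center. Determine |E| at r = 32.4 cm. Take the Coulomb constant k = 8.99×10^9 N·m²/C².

Take a concentric spherical Gaussian surface of radius r = 32.4 cm (r < R).
Integrate the density: Q_enc = 4π ∫₀^r ρ₀(r'/R)^3 r'² dr' = 4πρ₀ r^6/(6·R³) = 1.204e-5 C.
Applying ∮E·dA = Q_enc/ε₀ with Φ = E(4πr²):
E = k|Q_enc|/r² = (8.99×10^9)(1.204×10^-5)/(0.324)² = 1.03e6 N/C.

|E| = 1.03×10^6 N/C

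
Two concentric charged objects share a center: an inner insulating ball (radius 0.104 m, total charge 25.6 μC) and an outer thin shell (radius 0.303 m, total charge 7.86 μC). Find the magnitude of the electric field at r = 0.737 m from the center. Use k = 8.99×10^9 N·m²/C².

E ≈ 5.54×10^5 N/C

By spherical symmetry E is radial; choose a Gaussian sphere of radius r = 0.737 m (r > 0.303 m, enclosing both).
Q_enc = (25.6 μC) + (7.86 μC) = 3.346e-5 C.
Since E is radial and uniform over the Gaussian sphere, Φ = E·4πr² = Q_enc/ε₀.
E = k|Q_enc|/r² = (8.99×10^9)(3.346×10^-5)/(0.737)² = 5.54×10^5 N/C.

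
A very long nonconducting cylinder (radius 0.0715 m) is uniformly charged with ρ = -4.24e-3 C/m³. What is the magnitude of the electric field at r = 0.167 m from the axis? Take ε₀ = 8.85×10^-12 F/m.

E = 7.33×10^6 N/C

Take a coaxial cylindrical Gaussian surface of radius r = 0.167 m and length L (r > 0.0715 m, full cross-section enclosed).
λ_enc = ρ·πR² = (-4.24×10^-3)π(0.0715)² = -6.81e-5 C/m.
Gauss's law: E·2πrL = λ_enc L/ε₀.
E = |λ_enc|/(2πε₀r) = (6.81e-5)/(2π·8.85×10^-12·0.167) = 7.33×10^6 N/C.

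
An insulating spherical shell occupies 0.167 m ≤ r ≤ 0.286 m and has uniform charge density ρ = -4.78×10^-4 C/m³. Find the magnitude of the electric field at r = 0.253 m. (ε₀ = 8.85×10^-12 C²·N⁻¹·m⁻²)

Symmetry ⇒ E = E(r) r̂. Gaussian sphere of radius r = 0.253 m (within the shell material, 0.167 m < r < 0.286 m).
Enclosed charge is the volume from a to r: Q_enc = (4π/3)ρ(r³ − a³) = -2.31e-5 C.
Applying ∮E·dA = Q_enc/ε₀ with Φ = E(4πr²):
E = |Q_enc|/(4πε₀r²) = (2.31×10^-5)/(4π·8.85×10^-12·(0.253)²) = 3.24×10^6 N/C.

|E| = 3.24×10^6 N/C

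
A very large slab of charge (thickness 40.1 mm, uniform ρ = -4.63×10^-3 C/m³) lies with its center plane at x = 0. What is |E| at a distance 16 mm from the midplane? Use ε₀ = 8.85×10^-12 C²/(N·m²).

By symmetry E is perpendicular to the slab. A Gaussian pillbox from −16 mm to +16 mm (face area A) lies entirely within the slab.
Q_enc = ρ·(2x)·A and flux = 2EA, so 2EA = 2ρxA/ε₀ ⇒ E = |ρ|x/ε₀.
E = (4.63×10^-3)(0.016)/(8.85×10^-12) = 8.37e6 N/C.

8.37×10^6 N/C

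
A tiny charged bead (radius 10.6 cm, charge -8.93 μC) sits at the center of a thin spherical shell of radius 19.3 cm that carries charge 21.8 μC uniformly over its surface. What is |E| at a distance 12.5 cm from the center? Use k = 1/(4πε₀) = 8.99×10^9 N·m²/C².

Symmetry ⇒ E = E(r) r̂. Gaussian sphere of radius r = 12.5 cm (between the bodies, 10.6 cm < r < 19.3 cm).
Only the inner charge is enclosed; the outer shell contributes nothing inside itself. Q_enc = -8.93 μC = -8.93e-6 C.
Since E is radial and uniform over the Gaussian sphere, Φ = E·4πr² = Q_enc/ε₀.
E = k|Q_enc|/r² = (8.99×10^9)(8.93e-6)/(0.125)² = 5.14×10^6 N/C.

E = 5.14×10^6 N/C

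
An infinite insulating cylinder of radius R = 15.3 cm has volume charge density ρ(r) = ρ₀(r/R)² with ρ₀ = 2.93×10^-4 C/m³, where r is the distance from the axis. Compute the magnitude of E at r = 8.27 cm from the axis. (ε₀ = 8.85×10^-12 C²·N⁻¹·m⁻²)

Take a coaxial cylindrical Gaussian surface of radius r = 8.27 cm and length L (r < R).
λ_enc = ∫₀^r ρ(r')·2πr' dr' = (2πρ₀/R²)·r^4/4 = 9.197×10^-7 C/m.
Since E is radial and uniform over the curved surface, Φ = E·2πrL = Q_enc/ε₀ = λ_enc L/ε₀.
E = |λ_enc|/(2πε₀r) = (9.197×10^-7)/(2π·8.85×10^-12·0.0827) = 2.00×10^5 N/C.

E = 2.00e5 V/m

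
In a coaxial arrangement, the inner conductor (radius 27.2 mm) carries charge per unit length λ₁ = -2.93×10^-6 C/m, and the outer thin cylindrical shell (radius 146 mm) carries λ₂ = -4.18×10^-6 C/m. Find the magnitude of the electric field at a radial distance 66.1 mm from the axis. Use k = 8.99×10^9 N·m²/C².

By cylindrical symmetry E is radial; use a coaxial Gaussian cylinder of radius 66.1 mm and length L (between the conductors, 27.2 mm < r < 146 mm).
The shell at 146 mm lies outside the Gaussian surface, so λ_enc = λ₁ = -2.93×10^-6 C/m.
Since E is radial and uniform over the curved surface, Φ = E·2πrL = Q_enc/ε₀ = λ_enc L/ε₀.
E = 2k|λ_enc|/r = 2(8.99×10^9)(2.93e-6)/(0.0661) = 7.97e5 N/C.

E = 7.97×10^5 N/C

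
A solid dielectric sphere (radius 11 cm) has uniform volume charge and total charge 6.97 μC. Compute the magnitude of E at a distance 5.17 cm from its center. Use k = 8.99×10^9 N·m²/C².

By spherical symmetry E is radial; choose a Gaussian sphere of radius r = 5.17 cm (r < R).
Only the charge within r is enclosed: Q_enc = Q·(r/R)³ = (6.97 μC)·(5.17 cm/11 cm)³ = 7.236×10^-7 C.
Applying ∮E·dA = Q_enc/ε₀ with Φ = E(4πr²):
E = k|Q_enc|/r² = (8.99×10^9)(7.236e-7)/(0.0517)² = 2.43×10^6 N/C.

2.43e6 N/C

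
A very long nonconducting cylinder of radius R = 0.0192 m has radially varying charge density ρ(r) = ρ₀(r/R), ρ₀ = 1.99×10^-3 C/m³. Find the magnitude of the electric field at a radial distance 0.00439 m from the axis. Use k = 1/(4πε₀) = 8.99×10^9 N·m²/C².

By cylindrical symmetry E is radial; use a coaxial Gaussian cylinder of radius 0.00439 m and length L (r < R).
Integrating ρ over the cross-section to radius r: λ_enc = (2πρ₀/R) ∫₀^r r'^2 dr' = 2πρ₀ r^3/(3·R) = 1.837e-8 C/m.
Applying ∮E·dA = Q_enc/ε₀ with the end caps contributing no flux:
E = 2k|λ_enc|/r = 2(8.99×10^9)(1.837e-8)/(0.00439) = 7.52×10^4 N/C.

|E| ≈ 7.52×10^4 N/C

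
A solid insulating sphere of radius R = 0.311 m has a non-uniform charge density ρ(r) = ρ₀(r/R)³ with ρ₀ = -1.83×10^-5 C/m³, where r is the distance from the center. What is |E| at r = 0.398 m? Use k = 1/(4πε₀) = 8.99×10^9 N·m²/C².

By spherical symmetry E is radial; choose a Gaussian sphere of radius r = 0.398 m (r > R, all charge enclosed).
Q_enc = 4π ∫₀^R ρ₀(r'/R)^3 r'² dr' = 4πρ₀R³/6 = -1.153×10^-6 C.
By Gauss's law, ∮E·dA = E·4πr² = Q_enc/ε₀.
E = k|Q_enc|/r² = (8.99×10^9)(1.153e-6)/(0.398)² = 6.54×10^4 N/C.

6.54×10^4 N/C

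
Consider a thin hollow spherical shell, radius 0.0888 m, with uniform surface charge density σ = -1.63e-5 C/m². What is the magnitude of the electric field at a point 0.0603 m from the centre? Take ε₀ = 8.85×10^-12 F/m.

By spherical symmetry E is radial; choose a Gaussian sphere of radius r = 0.0603 m (inside the shell, r < 0.0888 m).
No charge lies within this surface, so Q_enc = 0 and Gauss's law gives E·4πr² = 0 ⇒ E = 0.

E = 0 (no enclosed charge)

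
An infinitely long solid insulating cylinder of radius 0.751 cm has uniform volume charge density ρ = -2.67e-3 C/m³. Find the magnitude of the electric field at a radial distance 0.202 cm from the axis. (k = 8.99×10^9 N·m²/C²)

3.05×10^5 N/C

By cylindrical symmetry E is radial; use a coaxial Gaussian cylinder of radius 0.202 cm and length L (r < R).
Enclosed charge per unit length: λ_enc = ρ·πr² = (-2.67×10^-3)π(0.00202)² = -3.423×10^-8 C/m.
By Gauss's law (flux through the curved wall only), E·2πrL = λ_enc L/ε₀.
E = 2k|λ_enc|/r = 2(8.99×10^9)(3.423e-8)/(0.00202) = 3.05×10^5 N/C.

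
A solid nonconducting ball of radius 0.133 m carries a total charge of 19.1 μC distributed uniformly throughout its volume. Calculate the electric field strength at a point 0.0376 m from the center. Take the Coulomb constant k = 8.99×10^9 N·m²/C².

|E| = 2.74×10^6 N/C

Symmetry ⇒ E = E(r) r̂. Gaussian sphere of radius r = 0.0376 m (r < R).
For a uniform sphere the enclosed fraction is (r/R)³, so Q_enc = (19.1 μC)(0.0376/0.133)³ = 4.316×10^-7 C.
Applying ∮E·dA = Q_enc/ε₀ with Φ = E(4πr²):
E = k|Q_enc|/r² = (8.99×10^9)(4.316e-7)/(0.0376)² = 2.74×10^6 N/C.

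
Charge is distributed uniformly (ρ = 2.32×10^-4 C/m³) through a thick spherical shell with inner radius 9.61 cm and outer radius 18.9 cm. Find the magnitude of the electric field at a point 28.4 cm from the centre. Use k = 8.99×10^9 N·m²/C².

By spherical symmetry E is radial; choose a Gaussian sphere of radius r = 28.4 cm (r > 18.9 cm, enclosing the whole shell).
Q_enc = ρ·(4π/3)(b³ − a³) = (2.32e-4)·(4π/3)·((0.189)³ − (0.0961)³) = 5.698e-6 C.
By Gauss's law, ∮E·dA = E·4πr² = Q_enc/ε₀.
E = k|Q_enc|/r² = (8.99×10^9)(5.698e-6)/(0.284)² = 6.35×10^5 N/C.

6.35×10^5 N/C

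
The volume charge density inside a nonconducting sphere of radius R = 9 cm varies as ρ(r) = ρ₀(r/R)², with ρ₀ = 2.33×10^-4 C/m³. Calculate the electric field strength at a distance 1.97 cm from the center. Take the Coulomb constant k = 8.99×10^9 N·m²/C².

E = 4.97×10^3 N/C

By spherical symmetry E is radial; choose a Gaussian sphere of radius r = 1.97 cm (r < R).
Q_enc = ∫₀^r ρ(r')·4πr'² dr' = (4πρ₀/R²) ∫₀^r r'^4 dr' = 4πρ₀ r^5/(5·R²) = 2.145×10^-10 C.
Applying ∮E·dA = Q_enc/ε₀ with Φ = E(4πr²):
E = k|Q_enc|/r² = (8.99×10^9)(2.145×10^-10)/(0.0197)² = 4.97×10^3 N/C.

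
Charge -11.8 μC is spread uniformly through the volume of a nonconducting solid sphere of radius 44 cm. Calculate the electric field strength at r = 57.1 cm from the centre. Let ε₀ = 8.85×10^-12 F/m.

E = 3.25×10^5 N/C

Use a concentric Gaussian sphere at r = 57.1 cm (r > R, so the entire charge is enclosed).
Q_enc = -11.8 μC = -1.18×10^-5 C.
By Gauss's law, ∮E·dA = E·4πr² = Q_enc/ε₀.
E = |Q_enc|/(4πε₀r²) = (1.18e-5)/(4π·8.85×10^-12·(0.571)²) = 3.25×10^5 N/C.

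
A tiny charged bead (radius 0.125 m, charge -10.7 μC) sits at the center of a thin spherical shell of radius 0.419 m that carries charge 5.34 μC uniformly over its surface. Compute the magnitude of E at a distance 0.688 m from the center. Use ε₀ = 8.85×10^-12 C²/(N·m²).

|E| = 1.02×10^5 N/C

Symmetry ⇒ E = E(r) r̂. Gaussian sphere of radius r = 0.688 m (r > 0.419 m, enclosing both).
Q_enc = (-10.7 μC) + (5.34 μC) = -5.36e-6 C.
Gauss's law: E·4πr² = Q_enc/ε₀.
E = |Q_enc|/(4πε₀r²) = (5.36e-6)/(4π·8.85×10^-12·(0.688)²) = 1.02×10^5 N/C.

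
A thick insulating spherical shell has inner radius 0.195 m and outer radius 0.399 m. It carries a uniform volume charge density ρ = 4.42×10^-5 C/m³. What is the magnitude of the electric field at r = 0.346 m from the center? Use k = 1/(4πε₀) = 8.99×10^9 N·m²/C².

|E| = 4.73×10^5 N/C

Use a concentric Gaussian sphere at r = 0.346 m (within the shell material, 0.195 m < r < 0.399 m).
Enclosed charge is the volume from a to r: Q_enc = (4π/3)ρ(r³ − a³) = 6.296e-6 C.
Gauss's law: E·4πr² = Q_enc/ε₀.
E = k|Q_enc|/r² = (8.99×10^9)(6.296×10^-6)/(0.346)² = 4.73×10^5 N/C.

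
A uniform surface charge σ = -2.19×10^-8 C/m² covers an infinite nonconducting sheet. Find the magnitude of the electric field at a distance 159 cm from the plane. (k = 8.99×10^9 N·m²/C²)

The symmetry is planar: E is normal to the sheet and the same magnitude on both sides. Take a pillbox straddling the sheet with end-cap area A.
Flux Φ = 2EA and Q_enc = σA, so 2EA = σA/ε₀ ⇒ E = |σ|/(2ε₀), independent of distance.
E = 2πk|σ| = 2π(8.99×10^9)(2.19e-8) = 1.24×10^3 N/C.

E ≈ 1.24×10^3 V/m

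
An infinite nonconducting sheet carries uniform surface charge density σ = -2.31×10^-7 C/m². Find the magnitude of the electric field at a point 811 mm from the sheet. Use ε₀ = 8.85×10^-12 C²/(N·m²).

E ≈ 1.31×10^4 N/C

The symmetry is planar: E is normal to the sheet and the same magnitude on both sides. Take a pillbox straddling the sheet with end-cap area A.
Only the two end caps contribute flux: Φ = 2EA. With Q_enc = σA, Gauss's law gives E = |σ|/(2ε₀).
E = |σ|/(2ε₀) = (2.31×10^-7)/(2·8.85×10^-12) = 1.31×10^4 N/C.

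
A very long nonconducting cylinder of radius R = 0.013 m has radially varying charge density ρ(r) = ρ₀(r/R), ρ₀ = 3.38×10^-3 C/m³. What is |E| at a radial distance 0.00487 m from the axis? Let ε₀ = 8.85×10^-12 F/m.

Choose a coaxial cylinder of radius r = 0.00487 m (arbitrary length L) as the Gaussian surface (r < R).
λ_enc = ∫₀^r ρ(r')·2πr' dr' = (2πρ₀/R)·r^3/3 = 6.29×10^-8 C/m.
Since E is radial and uniform over the curved surface, Φ = E·2πrL = Q_enc/ε₀ = λ_enc L/ε₀.
E = |λ_enc|/(2πε₀r) = (6.29×10^-8)/(2π·8.85×10^-12·0.00487) = 2.32×10^5 N/C.

|E| = 2.32e5 V/m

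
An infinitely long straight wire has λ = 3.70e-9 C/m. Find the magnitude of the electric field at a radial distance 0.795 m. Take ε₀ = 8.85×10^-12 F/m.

|E| = 83.7 N/C

By cylindrical symmetry E is radial; use a coaxial Gaussian cylinder of radius 0.795 m and length L.
Q_enc = λL, so λ_enc = 3.70×10^-9 C/m.
Since E is radial and uniform over the curved surface, Φ = E·2πrL = Q_enc/ε₀ = λ_enc L/ε₀.
E = |λ_enc|/(2πε₀r) = (3.70e-9)/(2π·8.85×10^-12·0.795) = 83.7 N/C.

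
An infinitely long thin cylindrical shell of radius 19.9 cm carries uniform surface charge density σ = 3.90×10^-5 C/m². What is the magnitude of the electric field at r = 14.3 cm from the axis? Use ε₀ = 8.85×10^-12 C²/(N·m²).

E = 0 (no enclosed charge)

Choose a coaxial cylinder of radius r = 14.3 cm (arbitrary length L) as the Gaussian surface (r < 19.9 cm, inside the shell).
No charge is enclosed, so Gauss's law gives E·2πrL = 0 ⇒ E = 0.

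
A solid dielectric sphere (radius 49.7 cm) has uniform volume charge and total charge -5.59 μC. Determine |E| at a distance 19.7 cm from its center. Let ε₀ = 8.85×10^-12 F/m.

Symmetry ⇒ E = E(r) r̂. Gaussian sphere of radius r = 19.7 cm (r < R).
For a uniform sphere the enclosed fraction is (r/R)³, so Q_enc = (-5.59 μC)(0.197/0.497)³ = -3.481×10^-7 C.
Gauss's law: E·4πr² = Q_enc/ε₀.
E = |Q_enc|/(4πε₀r²) = (3.481×10^-7)/(4π·8.85×10^-12·(0.197)²) = 8.07e4 N/C.

|E| ≈ 8.07×10^4 V/m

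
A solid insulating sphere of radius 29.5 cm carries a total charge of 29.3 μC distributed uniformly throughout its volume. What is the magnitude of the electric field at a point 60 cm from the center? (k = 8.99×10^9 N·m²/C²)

Take a concentric spherical Gaussian surface of radius r = 60 cm (r > R, so the entire charge is enclosed).
Q_enc = 29.3 μC = 2.93×10^-5 C.
Applying ∮E·dA = Q_enc/ε₀ with Φ = E(4πr²):
E = k|Q_enc|/r² = (8.99×10^9)(2.93×10^-5)/(0.6)² = 7.32e5 N/C.

7.32e5 N/C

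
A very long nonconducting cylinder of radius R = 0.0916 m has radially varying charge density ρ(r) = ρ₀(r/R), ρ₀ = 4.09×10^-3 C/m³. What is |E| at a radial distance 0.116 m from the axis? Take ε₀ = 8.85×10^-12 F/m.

|E| ≈ 1.11×10^7 N/C

By cylindrical symmetry E is radial; use a coaxial Gaussian cylinder of radius 0.116 m and length L (r > R, full charge per length enclosed).
λ_enc = 2π ∫₀^R ρ₀(r'/R)^1 r' dr' = 2πρ₀R²/3 = 7.187×10^-5 C/m.
Since E is radial and uniform over the curved surface, Φ = E·2πrL = Q_enc/ε₀ = λ_enc L/ε₀.
E = |λ_enc|/(2πε₀r) = (7.187e-5)/(2π·8.85×10^-12·0.116) = 1.11e7 N/C.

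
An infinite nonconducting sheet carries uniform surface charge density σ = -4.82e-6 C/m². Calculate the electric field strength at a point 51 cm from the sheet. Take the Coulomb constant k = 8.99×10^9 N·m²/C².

Choose a cylindrical pillbox piercing the sheet, end faces (area A) parallel to it.
Flux Φ = 2EA and Q_enc = σA, so 2EA = σA/ε₀ ⇒ E = |σ|/(2ε₀), independent of distance.
E = 2πk|σ| = 2π(8.99×10^9)(4.82×10^-6) = 2.72e5 N/C.

E ≈ 2.72e5 N/C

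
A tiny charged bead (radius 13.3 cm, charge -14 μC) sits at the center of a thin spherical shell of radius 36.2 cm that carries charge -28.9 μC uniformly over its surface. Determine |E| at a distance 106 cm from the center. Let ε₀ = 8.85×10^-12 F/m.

Symmetry ⇒ E = E(r) r̂. Gaussian sphere of radius r = 106 cm (r > 36.2 cm, enclosing both).
Q_enc = (-14 μC) + (-28.9 μC) = -4.29×10^-5 C.
By Gauss's law, ∮E·dA = E·4πr² = Q_enc/ε₀.
E = |Q_enc|/(4πε₀r²) = (4.29×10^-5)/(4π·8.85×10^-12·(1.06)²) = 3.43×10^5 N/C.

E = 3.43×10^5 N/C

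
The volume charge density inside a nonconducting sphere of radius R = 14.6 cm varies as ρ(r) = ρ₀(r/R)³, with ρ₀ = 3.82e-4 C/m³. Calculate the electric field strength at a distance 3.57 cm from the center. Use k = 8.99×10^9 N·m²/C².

By spherical symmetry E is radial; choose a Gaussian sphere of radius r = 3.57 cm (r < R).
Q_enc = ∫₀^r ρ(r')·4πr'² dr' = (4πρ₀/R³) ∫₀^r r'^5 dr' = 4πρ₀ r^6/(6·R³) = 5.322×10^-10 C.
Applying ∮E·dA = Q_enc/ε₀ with Φ = E(4πr²):
E = k|Q_enc|/r² = (8.99×10^9)(5.322e-10)/(0.0357)² = 3.75×10^3 N/C.

3.75×10^3 N/C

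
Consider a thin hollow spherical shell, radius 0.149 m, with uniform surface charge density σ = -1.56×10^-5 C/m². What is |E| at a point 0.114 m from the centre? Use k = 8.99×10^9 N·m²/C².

Take a concentric spherical Gaussian surface of radius r = 0.114 m (inside the shell, r < 0.149 m).
All the charge is outside the Gaussian surface: Q_enc = 0, hence E = 0 everywhere inside the shell.

|E| = 0 N/C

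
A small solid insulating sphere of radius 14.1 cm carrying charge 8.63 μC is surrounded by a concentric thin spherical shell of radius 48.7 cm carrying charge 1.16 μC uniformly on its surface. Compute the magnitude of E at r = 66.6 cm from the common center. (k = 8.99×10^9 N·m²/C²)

|E| ≈ 1.98×10^5 N/C

Symmetry ⇒ E = E(r) r̂. Gaussian sphere of radius r = 66.6 cm (r > 48.7 cm, enclosing both).
Q_enc = (8.63 μC) + (1.16 μC) = 9.79×10^-6 C.
Applying ∮E·dA = Q_enc/ε₀ with Φ = E(4πr²):
E = k|Q_enc|/r² = (8.99×10^9)(9.79e-6)/(0.666)² = 1.98×10^5 N/C.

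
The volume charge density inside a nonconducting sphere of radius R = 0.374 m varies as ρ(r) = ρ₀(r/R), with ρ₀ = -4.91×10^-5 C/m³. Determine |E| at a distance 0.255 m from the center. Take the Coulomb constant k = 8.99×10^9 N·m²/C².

E = 2.41×10^5 N/C

Symmetry ⇒ E = E(r) r̂. Gaussian sphere of radius r = 0.255 m (r < R).
Q_enc = ∫₀^r ρ(r')·4πr'² dr' = (4πρ₀/R) ∫₀^r r'^3 dr' = 4πρ₀ r^4/(4·R) = -1.744e-6 C.
Since E is radial and uniform over the Gaussian sphere, Φ = E·4πr² = Q_enc/ε₀.
E = k|Q_enc|/r² = (8.99×10^9)(1.744×10^-6)/(0.255)² = 2.41×10^5 N/C.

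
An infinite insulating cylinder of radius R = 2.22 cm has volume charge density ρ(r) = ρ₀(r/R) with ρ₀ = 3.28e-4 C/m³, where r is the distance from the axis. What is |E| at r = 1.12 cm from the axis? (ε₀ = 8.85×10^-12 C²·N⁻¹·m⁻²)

Take a coaxial cylindrical Gaussian surface of radius r = 1.12 cm and length L (r < R).
Integrating ρ over the cross-section to radius r: λ_enc = (2πρ₀/R) ∫₀^r r'^2 dr' = 2πρ₀ r^3/(3·R) = 4.347×10^-8 C/m.
Gauss's law: E·2πrL = λ_enc L/ε₀.
E = |λ_enc|/(2πε₀r) = (4.347×10^-8)/(2π·8.85×10^-12·0.0112) = 6.98e4 N/C.

E ≈ 6.98×10^4 N/C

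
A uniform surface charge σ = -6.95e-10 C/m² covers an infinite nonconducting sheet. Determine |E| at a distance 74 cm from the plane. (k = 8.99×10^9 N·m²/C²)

39.3 N/C

Choose a cylindrical pillbox piercing the sheet, end faces (area A) parallel to it.
Only the two end caps contribute flux: Φ = 2EA. With Q_enc = σA, Gauss's law gives E = |σ|/(2ε₀).
E = 2πk|σ| = 2π(8.99×10^9)(6.95×10^-10) = 39.3 N/C.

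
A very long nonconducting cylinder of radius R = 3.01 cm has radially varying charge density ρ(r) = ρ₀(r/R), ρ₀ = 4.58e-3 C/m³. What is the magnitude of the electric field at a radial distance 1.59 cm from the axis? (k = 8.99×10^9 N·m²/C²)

|E| ≈ 1.45×10^6 N/C

By cylindrical symmetry E is radial; use a coaxial Gaussian cylinder of radius 1.59 cm and length L (r < R).
Integrating ρ over the cross-section to radius r: λ_enc = (2πρ₀/R) ∫₀^r r'^2 dr' = 2πρ₀ r^3/(3·R) = 1.281×10^-6 C/m.
Applying ∮E·dA = Q_enc/ε₀ with the end caps contributing no flux:
E = 2k|λ_enc|/r = 2(8.99×10^9)(1.281e-6)/(0.0159) = 1.45×10^6 N/C.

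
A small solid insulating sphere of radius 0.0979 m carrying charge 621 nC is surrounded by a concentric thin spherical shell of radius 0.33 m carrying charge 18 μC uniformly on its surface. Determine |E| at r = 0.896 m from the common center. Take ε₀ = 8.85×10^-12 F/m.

Take a concentric spherical Gaussian surface of radius r = 0.896 m (r > 0.33 m, enclosing both).
Q_enc = (621 nC) + (18 μC) = 1.862e-5 C.
Gauss's law: E·4πr² = Q_enc/ε₀.
E = |Q_enc|/(4πε₀r²) = (1.862×10^-5)/(4π·8.85×10^-12·(0.896)²) = 2.09e5 N/C.

|E| ≈ 2.09×10^5 N/C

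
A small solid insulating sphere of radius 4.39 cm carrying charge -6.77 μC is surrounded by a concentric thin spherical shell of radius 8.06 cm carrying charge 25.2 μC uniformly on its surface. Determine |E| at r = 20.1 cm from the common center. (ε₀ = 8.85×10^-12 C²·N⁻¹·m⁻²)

|E| ≈ 4.10×10^6 N/C

Take a concentric spherical Gaussian surface of radius r = 20.1 cm (r > 8.06 cm, enclosing both).
Q_enc = (-6.77 μC) + (25.2 μC) = 1.843×10^-5 C.
Applying ∮E·dA = Q_enc/ε₀ with Φ = E(4πr²):
E = |Q_enc|/(4πε₀r²) = (1.843×10^-5)/(4π·8.85×10^-12·(0.201)²) = 4.10×10^6 N/C.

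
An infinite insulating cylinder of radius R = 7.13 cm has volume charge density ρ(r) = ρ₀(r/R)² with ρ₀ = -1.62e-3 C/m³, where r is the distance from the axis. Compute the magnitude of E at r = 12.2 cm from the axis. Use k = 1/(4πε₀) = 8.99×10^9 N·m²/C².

Choose a coaxial cylinder of radius r = 12.2 cm (arbitrary length L) as the Gaussian surface (r > R, full charge per length enclosed).
λ_enc = 2π ∫₀^R ρ₀(r'/R)^2 r' dr' = 2πρ₀R²/4 = -1.294×10^-5 C/m.
Since E is radial and uniform over the curved surface, Φ = E·2πrL = Q_enc/ε₀ = λ_enc L/ε₀.
E = 2k|λ_enc|/r = 2(8.99×10^9)(1.294×10^-5)/(0.122) = 1.91×10^6 N/C.

1.91×10^6 N/C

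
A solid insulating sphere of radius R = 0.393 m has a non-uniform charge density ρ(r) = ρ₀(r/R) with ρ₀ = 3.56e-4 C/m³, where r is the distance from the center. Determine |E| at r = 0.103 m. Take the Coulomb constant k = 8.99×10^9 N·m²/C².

E = 2.71×10^5 V/m

Symmetry ⇒ E = E(r) r̂. Gaussian sphere of radius r = 0.103 m (r < R).
Integrate the density: Q_enc = 4π ∫₀^r ρ₀(r'/R)^1 r'² dr' = 4πρ₀ r^4/(4·R) = 3.203×10^-7 C.
Since E is radial and uniform over the Gaussian sphere, Φ = E·4πr² = Q_enc/ε₀.
E = k|Q_enc|/r² = (8.99×10^9)(3.203×10^-7)/(0.103)² = 2.71×10^5 N/C.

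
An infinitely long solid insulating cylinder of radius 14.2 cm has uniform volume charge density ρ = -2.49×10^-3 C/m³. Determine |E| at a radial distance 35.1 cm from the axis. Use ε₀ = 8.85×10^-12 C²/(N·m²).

By cylindrical symmetry E is radial; use a coaxial Gaussian cylinder of radius 35.1 cm and length L (r > 14.2 cm, full cross-section enclosed).
λ_enc = ρ·πR² = (-2.49×10^-3)π(0.142)² = -1.577e-4 C/m.
Since E is radial and uniform over the curved surface, Φ = E·2πrL = Q_enc/ε₀ = λ_enc L/ε₀.
E = |λ_enc|/(2πε₀r) = (1.577×10^-4)/(2π·8.85×10^-12·0.351) = 8.08e6 N/C.

|E| = 8.08e6 V/m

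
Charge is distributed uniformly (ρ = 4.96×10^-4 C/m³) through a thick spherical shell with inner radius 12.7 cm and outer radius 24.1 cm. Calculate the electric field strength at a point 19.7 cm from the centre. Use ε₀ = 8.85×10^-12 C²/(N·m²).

E = 2.69×10^6 N/C

Take a concentric spherical Gaussian surface of radius r = 19.7 cm (within the shell material, 12.7 cm < r < 24.1 cm).
Enclosed charge is the volume from a to r: Q_enc = (4π/3)ρ(r³ − a³) = 1.163e-5 C.
By Gauss's law, ∮E·dA = E·4πr² = Q_enc/ε₀.
E = |Q_enc|/(4πε₀r²) = (1.163×10^-5)/(4π·8.85×10^-12·(0.197)²) = 2.69×10^6 N/C.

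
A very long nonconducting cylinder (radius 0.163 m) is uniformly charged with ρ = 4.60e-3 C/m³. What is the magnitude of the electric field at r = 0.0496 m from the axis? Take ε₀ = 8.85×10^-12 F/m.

Take a coaxial cylindrical Gaussian surface of radius r = 0.0496 m and length L (r < R).
Charge inside radius r per length L is ρ·πr²·L, so λ_enc = ρπr² = 3.555e-5 C/m.
Applying ∮E·dA = Q_enc/ε₀ with the end caps contributing no flux:
E = |λ_enc|/(2πε₀r) = (3.555×10^-5)/(2π·8.85×10^-12·0.0496) = 1.29×10^7 N/C.

|E| ≈ 1.29×10^7 N/C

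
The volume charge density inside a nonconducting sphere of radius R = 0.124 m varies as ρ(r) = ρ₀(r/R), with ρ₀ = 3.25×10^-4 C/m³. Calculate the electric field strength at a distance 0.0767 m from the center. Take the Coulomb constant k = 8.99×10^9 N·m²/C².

E = 4.35e5 N/C

Use a concentric Gaussian sphere at r = 0.0767 m (r < R).
Integrate the density: Q_enc = 4π ∫₀^r ρ₀(r'/R)^1 r'² dr' = 4πρ₀ r^4/(4·R) = 2.85×10^-7 C.
Applying ∮E·dA = Q_enc/ε₀ with Φ = E(4πr²):
E = k|Q_enc|/r² = (8.99×10^9)(2.85×10^-7)/(0.0767)² = 4.35e5 N/C.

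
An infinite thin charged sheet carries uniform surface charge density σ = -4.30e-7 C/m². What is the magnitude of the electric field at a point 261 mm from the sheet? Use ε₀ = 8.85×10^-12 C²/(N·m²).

|E| ≈ 2.43e4 N/C

By planar symmetry E is perpendicular to the sheet and uniform; use a Gaussian pillbox with flat faces of area A on each side of the sheet.
Only the two end caps contribute flux: Φ = 2EA. With Q_enc = σA, Gauss's law gives E = |σ|/(2ε₀).
E = |σ|/(2ε₀) = (4.30×10^-7)/(2·8.85×10^-12) = 2.43×10^4 N/C.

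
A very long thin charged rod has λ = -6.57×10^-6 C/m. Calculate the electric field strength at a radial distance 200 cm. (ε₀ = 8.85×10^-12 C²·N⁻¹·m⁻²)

E = 5.91×10^4 V/m

By cylindrical symmetry E is radial; use a coaxial Gaussian cylinder of radius 200 cm and length L.
Q_enc = λL, so λ_enc = -6.57×10^-6 C/m.
By Gauss's law (flux through the curved wall only), E·2πrL = λ_enc L/ε₀.
E = |λ_enc|/(2πε₀r) = (6.57e-6)/(2π·8.85×10^-12·2) = 5.91e4 N/C.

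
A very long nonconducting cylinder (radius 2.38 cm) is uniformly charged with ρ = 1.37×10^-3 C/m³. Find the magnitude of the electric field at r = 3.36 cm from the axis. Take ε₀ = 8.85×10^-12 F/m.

Take a coaxial cylindrical Gaussian surface of radius r = 3.36 cm and length L (r > 2.38 cm, full cross-section enclosed).
λ_enc = ρ·πR² = (1.37×10^-3)π(0.0238)² = 2.438×10^-6 C/m.
Since E is radial and uniform over the curved surface, Φ = E·2πrL = Q_enc/ε₀ = λ_enc L/ε₀.
E = |λ_enc|/(2πε₀r) = (2.438e-6)/(2π·8.85×10^-12·0.0336) = 1.30×10^6 N/C.

|E| ≈ 1.30×10^6 N/C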